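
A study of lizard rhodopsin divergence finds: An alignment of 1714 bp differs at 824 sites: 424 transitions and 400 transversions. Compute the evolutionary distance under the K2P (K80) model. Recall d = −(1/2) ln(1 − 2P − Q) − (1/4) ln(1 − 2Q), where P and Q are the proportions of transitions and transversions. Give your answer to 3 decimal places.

0.808

P = 424/1714 ≈ 0.247375 and Q = 400/1714 ≈ 0.233372.
Under the Kimura two-parameter model, d = −½ ln(1 − 2P − Q) − ¼ ln(1 − 2Q).
1 − 2P − Q = 0.271878, giving −½ ln(0.271878) = 0.651201.
1 − 2Q = 0.533256, giving −¼ ln(0.533256) = 0.157188.
d = 0.651201 + 0.157188 = 0.808389.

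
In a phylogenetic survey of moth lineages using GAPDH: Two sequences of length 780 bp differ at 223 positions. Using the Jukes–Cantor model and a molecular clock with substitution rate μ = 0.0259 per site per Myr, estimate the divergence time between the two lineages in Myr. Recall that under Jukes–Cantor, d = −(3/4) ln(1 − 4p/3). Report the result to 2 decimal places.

6.95

p = 223/780 ≈ 0.285897.
d = −(3/4) ln(1 − 4p/3) = −0.75 ln(1 − 0.381196) = −0.75 ln(0.618804)
  = −0.75 × (-0.479967) = 0.359975 substitutions/site.
Under a molecular clock d = 2μt, so t = d/(2μ) = 0.359975 / (2 × 0.0259) = 6.95 Myr.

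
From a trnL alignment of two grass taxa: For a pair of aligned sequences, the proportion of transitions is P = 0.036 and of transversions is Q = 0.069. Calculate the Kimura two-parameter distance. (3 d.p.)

0.113

Under the Kimura two-parameter model, d = −½ ln(1 − 2P − Q) − ¼ ln(1 − 2Q).
1 − 2P − Q = 0.859, giving −½ ln(0.859) = 0.075993.
1 − 2Q = 0.862, giving −¼ ln(0.862) = 0.037125.
d = 0.075993 + 0.037125 = 0.113118.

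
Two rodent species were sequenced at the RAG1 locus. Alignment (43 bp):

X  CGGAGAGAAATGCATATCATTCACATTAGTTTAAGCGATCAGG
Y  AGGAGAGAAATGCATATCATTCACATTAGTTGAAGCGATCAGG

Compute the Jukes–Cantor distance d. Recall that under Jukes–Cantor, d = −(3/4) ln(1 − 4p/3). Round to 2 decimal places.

The sequences differ at 2 of 43 sites (1, 32), so p = 2/43 ≈ 0.046512.
d = −(3/4) ln(1 − 4p/3) = −0.75 ln(1 − 0.062016) = −0.75 ln(0.937984)
  = −0.75 × (-0.064022) = 0.048017 substitutions/site.

0.05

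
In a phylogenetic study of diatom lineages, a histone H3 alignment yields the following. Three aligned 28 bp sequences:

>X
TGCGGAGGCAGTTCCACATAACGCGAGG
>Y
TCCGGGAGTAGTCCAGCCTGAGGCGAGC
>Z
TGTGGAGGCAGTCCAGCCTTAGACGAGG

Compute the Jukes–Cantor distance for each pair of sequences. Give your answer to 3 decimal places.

X–Y: 11/28 sites differ → p ≈ 0.392857, d = −0.75 ln(1 − 0.523809) = 0.556452 ≈ 0.556.
X–Z: 8/28 sites differ → p ≈ 0.285714, d = −0.75 ln(1 − 0.380952) = 0.359679 ≈ 0.360.
Y–Z: 8/28 sites differ → p ≈ 0.285714, d = −0.75 ln(1 − 0.380952) = 0.359679 ≈ 0.360.

d(X,Y) = 0.556, d(X,Z) = 0.360, d(Y,Z) = 0.360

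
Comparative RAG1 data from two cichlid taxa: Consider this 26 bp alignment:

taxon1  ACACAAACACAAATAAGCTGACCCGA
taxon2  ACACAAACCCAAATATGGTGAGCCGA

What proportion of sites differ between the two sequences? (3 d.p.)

The sequences differ at 4 of 26 positions (sites 9, 16, 18, 22).
p = 4/26 = 0.153846… ≈ 0.154 (to 3 d.p.).

0.154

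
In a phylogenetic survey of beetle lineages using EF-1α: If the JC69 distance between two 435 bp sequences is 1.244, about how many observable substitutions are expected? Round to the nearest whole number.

Invert JC69: p = (3/4)(1 − e^(−4d/3)) = 0.75 × (1 − e^(-1.658667)) = 0.75 × (1 − 0.190393) = 0.607205.
Expected differing sites = pL ≈ 0.607205 × 435 = 264.134175 ≈ 264.

264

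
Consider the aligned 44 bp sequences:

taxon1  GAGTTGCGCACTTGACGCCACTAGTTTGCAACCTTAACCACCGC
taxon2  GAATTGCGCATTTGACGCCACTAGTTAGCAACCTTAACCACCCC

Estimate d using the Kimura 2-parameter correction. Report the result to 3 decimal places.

Of 44 sites, 2 differences are transitions and 2 are transversions, so P = 2/44 ≈ 0.045455 and Q = 2/44 ≈ 0.045455.
Under the Kimura two-parameter model, d = −½ ln(1 − 2P − Q) − ¼ ln(1 − 2Q).
1 − 2P − Q = 0.863635, giving −½ ln(0.863635) = 0.073303.
1 − 2Q = 0.90909, giving −¼ ln(0.90909) = 0.023828.
d = 0.073303 + 0.023828 = 0.097131.

0.097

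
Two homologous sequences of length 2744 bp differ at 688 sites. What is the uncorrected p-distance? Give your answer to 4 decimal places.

0.2507

p = 688/2744 = 0.250728… ≈ 0.2507 (to 4 d.p.).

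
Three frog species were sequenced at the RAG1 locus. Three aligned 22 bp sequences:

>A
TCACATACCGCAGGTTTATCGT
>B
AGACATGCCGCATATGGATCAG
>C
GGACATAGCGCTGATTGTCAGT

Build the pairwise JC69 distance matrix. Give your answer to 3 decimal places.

A–B: 9/22 sites differ → p ≈ 0.409091, d = −0.75 ln(1 − 0.545455) = 0.591344 ≈ 0.591.
A–C: 9/22 sites differ → p ≈ 0.409091, d = −0.75 ln(1 − 0.545455) = 0.591344 ≈ 0.591.
B–C: 11/22 sites differ → p = 0.5, d = −0.75 ln(1 − 0.666667) = 0.823960 ≈ 0.824.

d(A,B) = 0.591, d(A,C) = 0.591, d(B,C) = 0.824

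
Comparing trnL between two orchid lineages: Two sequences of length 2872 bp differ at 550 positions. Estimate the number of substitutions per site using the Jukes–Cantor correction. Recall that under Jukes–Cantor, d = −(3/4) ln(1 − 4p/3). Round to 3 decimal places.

0.221

p = 550/2872 ≈ 0.191504.
d = −(3/4) ln(1 − 4p/3) = −0.75 ln(1 − 0.255339) = −0.75 ln(0.744661)
  = −0.75 × (-0.294826) = 0.221120 substitutions/site.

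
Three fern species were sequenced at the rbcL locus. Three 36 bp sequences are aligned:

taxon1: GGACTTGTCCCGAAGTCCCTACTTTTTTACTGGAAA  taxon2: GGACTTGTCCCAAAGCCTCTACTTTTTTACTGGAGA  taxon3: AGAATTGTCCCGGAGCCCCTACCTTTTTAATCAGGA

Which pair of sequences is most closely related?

taxon1–taxon2: 4/36 differ, p = 0.111, d = 0.120.
taxon1–taxon3: 10/36 differ, p = 0.278, d = 0.347.
taxon2–taxon3: 10/36 differ, p = 0.278, d = 0.347.
The smallest distance is between taxon1 and taxon2.

taxon1 and taxon2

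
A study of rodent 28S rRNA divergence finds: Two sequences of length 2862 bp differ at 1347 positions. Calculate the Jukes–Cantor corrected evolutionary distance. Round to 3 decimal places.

0.741

p = 1347/2862 ≈ 0.47065.
d = −(3/4) ln(1 − 4p/3) = −0.75 ln(1 − 0.627533) = −0.75 ln(0.372467)
  = −0.75 × (-0.987607) = 0.740705 substitutions/site.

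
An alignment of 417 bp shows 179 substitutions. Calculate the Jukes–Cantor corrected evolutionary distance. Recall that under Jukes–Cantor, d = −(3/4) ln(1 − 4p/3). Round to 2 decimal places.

0.64

p = 179/417 ≈ 0.429257.
d = −(3/4) ln(1 − 4p/3) = −0.75 ln(1 − 0.572343) = −0.75 ln(0.427657)
  = −0.75 × (-0.849434) = 0.637076 substitutions/site.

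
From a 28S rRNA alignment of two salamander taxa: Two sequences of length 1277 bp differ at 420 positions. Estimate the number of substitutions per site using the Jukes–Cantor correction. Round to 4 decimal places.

p = 420/1277 ≈ 0.328896.
d = −(3/4) ln(1 − 4p/3) = −0.75 ln(1 − 0.438528) = −0.75 ln(0.561472)
  = −0.75 × (-0.577193) = 0.432895 substitutions/site.

0.4329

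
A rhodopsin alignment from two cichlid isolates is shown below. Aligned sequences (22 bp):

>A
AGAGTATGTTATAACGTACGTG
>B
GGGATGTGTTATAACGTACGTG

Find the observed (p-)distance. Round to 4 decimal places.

The sequences differ at 4 of 22 positions (sites 1, 3, 4, 6).
p = 4/22 = 0.181818… ≈ 0.1818 (to 4 d.p.).

0.1818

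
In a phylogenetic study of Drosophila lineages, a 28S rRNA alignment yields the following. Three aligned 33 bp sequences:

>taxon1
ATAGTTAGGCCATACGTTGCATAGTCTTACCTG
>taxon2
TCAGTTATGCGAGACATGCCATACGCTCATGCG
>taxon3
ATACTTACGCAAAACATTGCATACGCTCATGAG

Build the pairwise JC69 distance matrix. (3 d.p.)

d(taxon1,taxon2) = 0.625, d(taxon1,taxon3) = 0.441, d(taxon2,taxon3) = 0.339

taxon1–taxon2: 14/33 sites differ → p ≈ 0.424242, d = −0.75 ln(1 − 0.565656) = 0.625439 ≈ 0.625.
taxon1–taxon3: 11/33 sites differ → p ≈ 0.333333, d = −0.75 ln(1 − 0.444444) = 0.440839 ≈ 0.441.
taxon2–taxon3: 9/33 sites differ → p ≈ 0.272727, d = −0.75 ln(1 − 0.363636) = 0.338988 ≈ 0.339.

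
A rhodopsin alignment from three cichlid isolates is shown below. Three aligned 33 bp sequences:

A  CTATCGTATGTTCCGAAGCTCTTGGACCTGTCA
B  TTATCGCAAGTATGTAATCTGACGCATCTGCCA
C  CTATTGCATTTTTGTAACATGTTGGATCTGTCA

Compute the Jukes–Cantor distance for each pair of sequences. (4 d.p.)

d(A,B) = 0.6254, d(A,C) = 0.3882, d(B,C) = 0.4408

A–B: 14/33 sites differ → p ≈ 0.424242, d = −0.75 ln(1 − 0.565656) = 0.625439 ≈ 0.6254.
A–C: 10/33 sites differ → p ≈ 0.30303, d = −0.75 ln(1 − 0.40404) = 0.388186 ≈ 0.3882.
B–C: 11/33 sites differ → p ≈ 0.333333, d = −0.75 ln(1 − 0.444444) = 0.440839 ≈ 0.4408.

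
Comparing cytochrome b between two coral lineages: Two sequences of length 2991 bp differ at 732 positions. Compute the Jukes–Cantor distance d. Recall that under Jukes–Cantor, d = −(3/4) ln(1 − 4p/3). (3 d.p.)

0.296

p = 732/2991 ≈ 0.244734.
d = −(3/4) ln(1 − 4p/3) = −0.75 ln(1 − 0.326312) = −0.75 ln(0.673688)
  = −0.75 × (-0.394988) = 0.296241 substitutions/site.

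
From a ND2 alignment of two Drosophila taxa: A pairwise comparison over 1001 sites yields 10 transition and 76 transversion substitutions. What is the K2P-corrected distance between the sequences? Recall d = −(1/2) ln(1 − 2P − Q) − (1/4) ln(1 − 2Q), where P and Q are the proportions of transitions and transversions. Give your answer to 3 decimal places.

0.092

P = 10/1001 ≈ 0.00999 and Q = 76/1001 ≈ 0.075924.
Under the Kimura two-parameter model, d = −½ ln(1 − 2P − Q) − ¼ ln(1 − 2Q).
1 − 2P − Q = 0.904096, giving −½ ln(0.904096) = 0.050410.
1 − 2Q = 0.848152, giving −¼ ln(0.848152) = 0.041174.
d = 0.050410 + 0.041174 = 0.091584.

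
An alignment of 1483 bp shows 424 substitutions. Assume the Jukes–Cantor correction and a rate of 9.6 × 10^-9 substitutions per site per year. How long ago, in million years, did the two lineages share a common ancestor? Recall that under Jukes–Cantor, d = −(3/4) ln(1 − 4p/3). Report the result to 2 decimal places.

18.75

p = 424/1483 ≈ 0.285907.
d = −(3/4) ln(1 − 4p/3) = −0.75 ln(1 − 0.381209) = −0.75 ln(0.618791)
  = −0.75 × (-0.479988) = 0.359991 substitutions/site.
Under a molecular clock d = 2μt, so t = d/(2μ) = 0.359991 / (2 × 9.6 × 10^-9) = 18.75 million years.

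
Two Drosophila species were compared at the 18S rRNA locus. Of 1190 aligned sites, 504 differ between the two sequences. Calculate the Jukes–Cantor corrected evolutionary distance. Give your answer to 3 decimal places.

p = 504/1190 ≈ 0.423529.
d = −(3/4) ln(1 − 4p/3) = −0.75 ln(1 − 0.564705) = −0.75 ln(0.435295)
  = −0.75 × (-0.831731) = 0.623798 substitutions/site.

0.624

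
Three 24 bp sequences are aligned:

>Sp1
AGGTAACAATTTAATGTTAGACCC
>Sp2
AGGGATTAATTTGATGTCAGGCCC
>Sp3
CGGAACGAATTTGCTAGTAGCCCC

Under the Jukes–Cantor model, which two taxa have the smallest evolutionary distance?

Sp1 and Sp2

Sp1–Sp2: 6/24 differ, p = 0.250, d = 0.304.
Sp1–Sp3: 9/24 differ, p = 0.375, d = 0.520.
Sp2–Sp3: 9/24 differ, p = 0.375, d = 0.520.
The smallest distance is between Sp1 and Sp2.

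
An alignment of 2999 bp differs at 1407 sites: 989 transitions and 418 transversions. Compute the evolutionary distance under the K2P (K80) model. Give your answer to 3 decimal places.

0.884

P = 989/2999 ≈ 0.329777 and Q = 418/2999 ≈ 0.13938.
Under the Kimura two-parameter model, d = −½ ln(1 − 2P − Q) − ¼ ln(1 − 2Q).
1 − 2P − Q = 0.201066, giving −½ ln(0.201066) = 0.802061.
1 − 2Q = 0.72124, giving −¼ ln(0.72124) = 0.081696.
d = 0.802061 + 0.081696 = 0.883757.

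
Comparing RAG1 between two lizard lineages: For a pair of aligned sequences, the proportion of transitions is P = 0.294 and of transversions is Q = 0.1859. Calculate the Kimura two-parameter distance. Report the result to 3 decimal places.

0.860

Under the Kimura two-parameter model, d = −½ ln(1 − 2P − Q) − ¼ ln(1 − 2Q).
1 − 2P − Q = 0.2261, giving −½ ln(0.2261) = 0.743389.
1 − 2Q = 0.6282, giving −¼ ln(0.6282) = 0.116224.
d = 0.743389 + 0.116224 = 0.859613.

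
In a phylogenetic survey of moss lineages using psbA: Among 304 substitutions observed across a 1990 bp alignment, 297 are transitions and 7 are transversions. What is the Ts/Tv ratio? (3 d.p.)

42.429

R = 297/7 = 42.428571… ≈ 42.429 (to 3 d.p.).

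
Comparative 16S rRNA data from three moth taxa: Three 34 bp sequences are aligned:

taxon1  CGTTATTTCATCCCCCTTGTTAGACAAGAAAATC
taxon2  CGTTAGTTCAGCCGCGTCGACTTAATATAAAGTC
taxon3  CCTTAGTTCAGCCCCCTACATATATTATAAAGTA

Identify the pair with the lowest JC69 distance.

taxon1–taxon2: 13/34 differ, p = 0.382, d = 0.535.
taxon1–taxon3: 12/34 differ, p = 0.353, d = 0.477.
taxon2–taxon3: 9/34 differ, p = 0.265, d = 0.326.
The smallest distance is between taxon2 and taxon3.

taxon2 and taxon3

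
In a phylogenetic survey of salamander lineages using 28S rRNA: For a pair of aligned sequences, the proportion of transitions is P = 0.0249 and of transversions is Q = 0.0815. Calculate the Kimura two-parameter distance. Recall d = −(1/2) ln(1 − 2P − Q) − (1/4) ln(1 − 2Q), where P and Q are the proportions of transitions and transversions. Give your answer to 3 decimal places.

Under the Kimura two-parameter model, d = −½ ln(1 − 2P − Q) − ¼ ln(1 − 2Q).
1 − 2P − Q = 0.8687, giving −½ ln(0.8687) = 0.070379.
1 − 2Q = 0.837, giving −¼ ln(0.837) = 0.044483.
d = 0.070379 + 0.044483 = 0.114862.

0.115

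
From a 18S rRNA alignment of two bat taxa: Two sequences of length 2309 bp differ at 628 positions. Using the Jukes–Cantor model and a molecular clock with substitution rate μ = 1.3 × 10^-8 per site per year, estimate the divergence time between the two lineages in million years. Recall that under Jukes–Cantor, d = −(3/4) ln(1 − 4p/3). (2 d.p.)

12.99

p = 628/2309 ≈ 0.271979.
d = −(3/4) ln(1 − 4p/3) = −0.75 ln(1 − 0.362639) = −0.75 ln(0.637361)
  = −0.75 × (-0.450419) = 0.337814 substitutions/site.
Under a molecular clock d = 2μt, so t = d/(2μ) = 0.337814 / (2 × 1.3 × 10^-8) = 12.99 million years.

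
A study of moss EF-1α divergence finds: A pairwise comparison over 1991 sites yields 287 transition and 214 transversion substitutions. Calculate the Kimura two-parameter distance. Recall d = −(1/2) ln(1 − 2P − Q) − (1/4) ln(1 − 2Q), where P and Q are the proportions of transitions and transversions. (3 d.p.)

0.312

P = 287/1991 ≈ 0.144149 and Q = 214/1991 ≈ 0.107484.
Under the Kimura two-parameter model, d = −½ ln(1 − 2P − Q) − ¼ ln(1 − 2Q).
1 − 2P − Q = 0.604218, giving −½ ln(0.604218) = 0.251910.
1 − 2Q = 0.785032, giving −¼ ln(0.785032) = 0.060508.
d = 0.251910 + 0.060508 = 0.312418.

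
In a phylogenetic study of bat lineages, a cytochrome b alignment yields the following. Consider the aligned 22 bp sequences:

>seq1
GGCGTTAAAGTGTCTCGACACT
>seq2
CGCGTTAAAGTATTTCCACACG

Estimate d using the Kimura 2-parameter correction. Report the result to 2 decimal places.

0.27

Of 22 sites, 2 differences are transitions and 3 are transversions, so P = 2/22 ≈ 0.090909 and Q = 3/22 ≈ 0.136364.
Under the Kimura two-parameter model, d = −½ ln(1 − 2P − Q) − ¼ ln(1 − 2Q).
1 − 2P − Q = 0.681818, giving −½ ln(0.681818) = 0.191496.
1 − 2Q = 0.727272, giving −¼ ln(0.727272) = 0.079614.
d = 0.191496 + 0.079614 = 0.271110.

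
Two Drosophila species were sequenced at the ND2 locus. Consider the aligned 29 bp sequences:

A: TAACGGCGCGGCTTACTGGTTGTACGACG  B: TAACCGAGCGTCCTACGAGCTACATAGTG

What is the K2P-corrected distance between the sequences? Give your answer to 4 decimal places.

Of 29 sites, 9 differences are transitions and 4 are transversions, so P = 9/29 ≈ 0.310345 and Q = 4/29 ≈ 0.137931.
Under the Kimura two-parameter model, d = −½ ln(1 − 2P − Q) − ¼ ln(1 − 2Q).
1 − 2P − Q = 0.241379, giving −½ ln(0.241379) = 0.710693.
1 − 2Q = 0.724138, giving −¼ ln(0.724138) = 0.080693.
d = 0.710693 + 0.080693 = 0.791386.

0.7914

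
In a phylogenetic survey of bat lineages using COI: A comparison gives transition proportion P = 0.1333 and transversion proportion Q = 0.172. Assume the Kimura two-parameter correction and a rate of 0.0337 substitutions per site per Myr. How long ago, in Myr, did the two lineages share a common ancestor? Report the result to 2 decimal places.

5.85

Under the Kimura two-parameter model, d = −½ ln(1 − 2P − Q) − ¼ ln(1 − 2Q).
1 − 2P − Q = 0.5614, giving −½ ln(0.5614) = 0.288661.
1 − 2Q = 0.656, giving −¼ ln(0.656) = 0.105399.
d = 0.288661 + 0.105399 = 0.394060.
Under a molecular clock d = 2μt, so t = d/(2μ) = 0.394060 / (2 × 0.0337) = 5.85 Myr.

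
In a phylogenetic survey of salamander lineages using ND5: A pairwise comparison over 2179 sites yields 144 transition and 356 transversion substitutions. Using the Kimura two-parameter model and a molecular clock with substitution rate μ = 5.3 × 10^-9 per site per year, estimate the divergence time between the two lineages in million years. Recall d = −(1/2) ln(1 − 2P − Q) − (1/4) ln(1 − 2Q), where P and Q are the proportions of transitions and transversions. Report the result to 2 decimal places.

25.86

P = 144/2179 ≈ 0.066085 and Q = 356/2179 ≈ 0.163378.
Under the Kimura two-parameter model, d = −½ ln(1 − 2P − Q) − ¼ ln(1 − 2Q).
1 − 2P − Q = 0.704452, giving −½ ln(0.704452) = 0.175168.
1 − 2Q = 0.673244, giving −¼ ln(0.673244) = 0.098912.
d = 0.175168 + 0.098912 = 0.274080.
Under a molecular clock d = 2μt, so t = d/(2μ) = 0.274080 / (2 × 5.3 × 10^-9) = 25.86 million years.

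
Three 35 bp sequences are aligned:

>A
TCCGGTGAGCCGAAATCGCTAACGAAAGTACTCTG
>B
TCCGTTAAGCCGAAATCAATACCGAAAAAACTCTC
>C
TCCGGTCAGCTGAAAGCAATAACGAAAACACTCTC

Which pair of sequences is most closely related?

B and C

A–B: 8/35 differ, p = 0.229, d = 0.273.
A–C: 8/35 differ, p = 0.229, d = 0.273.
B–C: 6/35 differ, p = 0.171, d = 0.195.
The smallest distance is between B and C.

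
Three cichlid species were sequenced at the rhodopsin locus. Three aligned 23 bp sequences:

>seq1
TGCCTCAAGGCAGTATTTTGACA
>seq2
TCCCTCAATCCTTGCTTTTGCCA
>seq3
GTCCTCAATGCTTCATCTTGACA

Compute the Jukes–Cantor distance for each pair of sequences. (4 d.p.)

seq1–seq2: 8/23 sites differ → p ≈ 0.347826, d = −0.75 ln(1 − 0.463768) = 0.467391 ≈ 0.4674.
seq1–seq3: 7/23 sites differ → p ≈ 0.304348, d = −0.75 ln(1 − 0.405797) = 0.390401 ≈ 0.3904.
seq2–seq3: 7/23 sites differ → p ≈ 0.304348, d = −0.75 ln(1 − 0.405797) = 0.390401 ≈ 0.3904.

d(seq1,seq2) = 0.4674, d(seq1,seq3) = 0.3904, d(seq2,seq3) = 0.3904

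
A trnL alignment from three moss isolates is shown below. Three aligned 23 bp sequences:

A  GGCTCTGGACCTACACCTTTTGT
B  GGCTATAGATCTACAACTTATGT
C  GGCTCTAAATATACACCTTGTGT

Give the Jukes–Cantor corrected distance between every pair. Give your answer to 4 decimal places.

d(A,B) = 0.2567, d(A,C) = 0.2567, d(B,C) = 0.2567

A–B: 5/23 sites differ → p ≈ 0.217391, d = −0.75 ln(1 − 0.289855) = 0.256715 ≈ 0.2567.
A–C: 5/23 sites differ → p ≈ 0.217391, d = −0.75 ln(1 − 0.289855) = 0.256715 ≈ 0.2567.
B–C: 5/23 sites differ → p ≈ 0.217391, d = −0.75 ln(1 − 0.289855) = 0.256715 ≈ 0.2567.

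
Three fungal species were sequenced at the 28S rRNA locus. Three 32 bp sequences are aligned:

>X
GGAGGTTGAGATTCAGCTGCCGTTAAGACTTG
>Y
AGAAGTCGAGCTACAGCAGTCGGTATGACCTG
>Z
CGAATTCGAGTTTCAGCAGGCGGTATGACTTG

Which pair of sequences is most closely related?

Y and Z

X–Y: 10/32 differ, p = 0.313, d = 0.404.
X–Z: 9/32 differ, p = 0.281, d = 0.353.
Y–Z: 6/32 differ, p = 0.188, d = 0.216.
The smallest distance is between Y and Z.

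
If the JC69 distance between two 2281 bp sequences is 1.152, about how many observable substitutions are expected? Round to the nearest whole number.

Invert JC69: p = (3/4)(1 − e^(−4d/3)) = 0.75 × (1 − e^(-1.536)) = 0.75 × (1 − 0.215240) = 0.588570.
Expected differing sites = pL ≈ 0.588570 × 2281 = 1342.52817 ≈ 1343.

1343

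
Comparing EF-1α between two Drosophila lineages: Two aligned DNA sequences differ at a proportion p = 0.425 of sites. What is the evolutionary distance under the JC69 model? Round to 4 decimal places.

d = −(3/4) ln(1 − 4p/3) = −0.75 ln(1 − 0.566667) = −0.75 ln(0.433333)
  = −0.75 × (-0.836249) = 0.627187 substitutions/site.

0.6272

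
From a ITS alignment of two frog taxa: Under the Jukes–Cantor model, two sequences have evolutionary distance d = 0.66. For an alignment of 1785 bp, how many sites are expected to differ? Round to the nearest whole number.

Invert JC69: p = (3/4)(1 − e^(−4d/3)) = 0.75 × (1 − e^(-0.88)) = 0.75 × (1 − 0.414783) = 0.438913.
Expected differing sites = pL ≈ 0.438913 × 1785 = 783.459705 ≈ 783.

783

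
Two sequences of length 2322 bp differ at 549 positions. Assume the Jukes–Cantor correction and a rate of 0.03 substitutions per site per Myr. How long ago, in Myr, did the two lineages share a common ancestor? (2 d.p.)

4.73

p = 549/2322 ≈ 0.236434.
d = −(3/4) ln(1 − 4p/3) = −0.75 ln(1 − 0.315245) = −0.75 ln(0.684755)
  = −0.75 × (-0.378694) = 0.284021 substitutions/site.
Under a molecular clock d = 2μt, so t = d/(2μ) = 0.284021 / (2 × 0.03) = 4.73 Myr.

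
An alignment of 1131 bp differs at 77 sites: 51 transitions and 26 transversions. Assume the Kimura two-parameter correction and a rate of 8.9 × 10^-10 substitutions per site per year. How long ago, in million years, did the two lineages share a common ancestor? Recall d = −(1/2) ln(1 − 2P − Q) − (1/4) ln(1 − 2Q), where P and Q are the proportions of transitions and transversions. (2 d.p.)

P = 51/1131 ≈ 0.045093 and Q = 26/1131 ≈ 0.022989.
Under the Kimura two-parameter model, d = −½ ln(1 − 2P − Q) − ¼ ln(1 − 2Q).
1 − 2P − Q = 0.886825, giving −½ ln(0.886825) = 0.060054.
1 − 2Q = 0.954022, giving −¼ ln(0.954022) = 0.011767.
d = 0.060054 + 0.011767 = 0.071821.
Under a molecular clock d = 2μt, so t = d/(2μ) = 0.071821 / (2 × 8.9 × 10^-10) = 40.35 million years.

40.35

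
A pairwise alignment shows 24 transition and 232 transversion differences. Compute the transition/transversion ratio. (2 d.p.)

0.10

R = 24/232 = 0.103448… ≈ 0.10 (to 2 d.p.).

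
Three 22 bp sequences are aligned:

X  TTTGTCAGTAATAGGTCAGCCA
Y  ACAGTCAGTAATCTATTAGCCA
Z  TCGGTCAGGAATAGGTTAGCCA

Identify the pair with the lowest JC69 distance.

X–Y: 7/22 differ, p = 0.318, d = 0.414.
X–Z: 4/22 differ, p = 0.182, d = 0.208.
Y–Z: 6/22 differ, p = 0.273, d = 0.339.
The smallest distance is between X and Z.

X and Z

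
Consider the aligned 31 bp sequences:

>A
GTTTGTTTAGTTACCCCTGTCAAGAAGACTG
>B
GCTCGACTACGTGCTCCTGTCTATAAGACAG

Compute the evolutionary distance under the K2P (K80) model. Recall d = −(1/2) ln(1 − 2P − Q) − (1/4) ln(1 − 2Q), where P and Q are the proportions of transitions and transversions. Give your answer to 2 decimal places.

Of 31 sites, 5 differences are transitions and 6 are transversions, so P = 5/31 ≈ 0.16129 and Q = 6/31 ≈ 0.193548.
Under the Kimura two-parameter model, d = −½ ln(1 − 2P − Q) − ¼ ln(1 − 2Q).
1 − 2P − Q = 0.483872, giving −½ ln(0.483872) = 0.362967.
1 − 2Q = 0.612904, giving −¼ ln(0.612904) = 0.122387.
d = 0.362967 + 0.122387 = 0.485354.

0.49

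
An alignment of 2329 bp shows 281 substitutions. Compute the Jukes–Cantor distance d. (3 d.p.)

0.132

p = 281/2329 ≈ 0.120653.
d = −(3/4) ln(1 − 4p/3) = −0.75 ln(1 − 0.160871) = −0.75 ln(0.839129)
  = −0.75 × (-0.175391) = 0.131543 substitutions/site.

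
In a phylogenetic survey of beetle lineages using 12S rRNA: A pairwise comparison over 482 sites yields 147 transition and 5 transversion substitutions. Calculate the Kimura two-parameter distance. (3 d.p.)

P = 147/482 ≈ 0.304979 and Q = 5/482 ≈ 0.010373.
Under the Kimura two-parameter model, d = −½ ln(1 − 2P − Q) − ¼ ln(1 − 2Q).
1 − 2P − Q = 0.379669, giving −½ ln(0.379669) = 0.484228.
1 − 2Q = 0.979254, giving −¼ ln(0.979254) = 0.005241.
d = 0.484228 + 0.005241 = 0.489469.

0.489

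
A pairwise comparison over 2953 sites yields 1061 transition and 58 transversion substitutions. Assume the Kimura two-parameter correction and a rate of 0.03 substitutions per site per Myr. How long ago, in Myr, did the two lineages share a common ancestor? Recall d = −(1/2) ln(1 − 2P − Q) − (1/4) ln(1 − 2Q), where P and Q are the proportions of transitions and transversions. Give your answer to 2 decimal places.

11.34

P = 1061/2953 ≈ 0.359296 and Q = 58/2953 ≈ 0.019641.
Under the Kimura two-parameter model, d = −½ ln(1 − 2P − Q) − ¼ ln(1 − 2Q).
1 − 2P − Q = 0.261767, giving −½ ln(0.261767) = 0.670150.
1 − 2Q = 0.960718, giving −¼ ln(0.960718) = 0.010019.
d = 0.670150 + 0.010019 = 0.680169.
Under a molecular clock d = 2μt, so t = d/(2μ) = 0.680169 / (2 × 0.03) = 11.34 Myr.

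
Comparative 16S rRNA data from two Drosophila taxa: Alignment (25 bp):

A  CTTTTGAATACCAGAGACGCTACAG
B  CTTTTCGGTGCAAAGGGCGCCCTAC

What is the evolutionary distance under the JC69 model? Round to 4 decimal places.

0.7662

The sequences differ at 12 of 25 sites, so p = 12/25 = 0.48.
d = −(3/4) ln(1 − 4p/3) = −0.75 ln(1 − 0.64) = −0.75 ln(0.36)
  = −0.75 × (-1.021651) = 0.766238 substitutions/site.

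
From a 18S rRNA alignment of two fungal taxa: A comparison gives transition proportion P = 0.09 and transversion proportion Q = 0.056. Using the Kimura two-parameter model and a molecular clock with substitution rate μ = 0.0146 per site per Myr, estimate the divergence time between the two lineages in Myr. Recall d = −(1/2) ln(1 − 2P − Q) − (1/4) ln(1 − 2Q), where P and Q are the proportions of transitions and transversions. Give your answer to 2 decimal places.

5.63

Under the Kimura two-parameter model, d = −½ ln(1 − 2P − Q) − ¼ ln(1 − 2Q).
1 − 2P − Q = 0.764, giving −½ ln(0.764) = 0.134594.
1 − 2Q = 0.888, giving −¼ ln(0.888) = 0.029696.
d = 0.134594 + 0.029696 = 0.164290.
Under a molecular clock d = 2μt, so t = d/(2μ) = 0.164290 / (2 × 0.0146) = 5.63 Myr.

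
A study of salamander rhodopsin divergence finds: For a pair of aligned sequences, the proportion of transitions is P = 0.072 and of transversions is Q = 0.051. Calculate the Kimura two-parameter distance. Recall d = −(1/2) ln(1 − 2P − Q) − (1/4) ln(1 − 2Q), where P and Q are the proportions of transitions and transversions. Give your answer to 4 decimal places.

0.1354

Under the Kimura two-parameter model, d = −½ ln(1 − 2P − Q) − ¼ ln(1 − 2Q).
1 − 2P − Q = 0.805, giving −½ ln(0.805) = 0.108457.
1 − 2Q = 0.898, giving −¼ ln(0.898) = 0.026896.
d = 0.108457 + 0.026896 = 0.135353.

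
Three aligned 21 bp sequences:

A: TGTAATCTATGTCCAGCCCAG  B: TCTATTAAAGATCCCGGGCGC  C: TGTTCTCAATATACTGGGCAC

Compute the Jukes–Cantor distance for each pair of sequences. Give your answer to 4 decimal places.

A–B: 11/21 sites differ → p ≈ 0.52381, d = −0.75 ln(1 − 0.698413) = 0.899023 ≈ 0.8990.
A–C: 9/21 sites differ → p ≈ 0.428571, d = −0.75 ln(1 − 0.571428) = 0.635472 ≈ 0.6355.
B–C: 8/21 sites differ → p ≈ 0.380952, d = −0.75 ln(1 − 0.507936) = 0.531860 ≈ 0.5319.

d(A,B) = 0.8990, d(A,C) = 0.6355, d(B,C) = 0.5319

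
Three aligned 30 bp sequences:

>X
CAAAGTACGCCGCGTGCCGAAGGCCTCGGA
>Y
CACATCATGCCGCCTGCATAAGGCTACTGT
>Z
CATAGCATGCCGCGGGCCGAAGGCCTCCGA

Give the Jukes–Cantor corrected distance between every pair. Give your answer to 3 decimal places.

d(X,Y) = 0.503, d(X,Z) = 0.188, d(Y,Z) = 0.441

X–Y: 11/30 sites differ → p ≈ 0.366667, d = −0.75 ln(1 − 0.488889) = 0.503376 ≈ 0.503.
X–Z: 5/30 sites differ → p ≈ 0.166667, d = −0.75 ln(1 − 0.222223) = 0.188487 ≈ 0.188.
Y–Z: 10/30 sites differ → p ≈ 0.333333, d = −0.75 ln(1 − 0.444444) = 0.440839 ≈ 0.441.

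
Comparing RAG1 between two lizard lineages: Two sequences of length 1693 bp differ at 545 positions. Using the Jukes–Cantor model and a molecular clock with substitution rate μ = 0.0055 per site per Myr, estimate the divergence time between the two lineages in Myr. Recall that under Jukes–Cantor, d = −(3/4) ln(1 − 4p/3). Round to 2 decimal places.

p = 545/1693 ≈ 0.321914.
d = −(3/4) ln(1 − 4p/3) = −0.75 ln(1 − 0.429219) = −0.75 ln(0.570781)
  = −0.75 × (-0.560750) = 0.420563 substitutions/site.
Under a molecular clock d = 2μt, so t = d/(2μ) = 0.420563 / (2 × 0.0055) = 38.23 Myr.

38.23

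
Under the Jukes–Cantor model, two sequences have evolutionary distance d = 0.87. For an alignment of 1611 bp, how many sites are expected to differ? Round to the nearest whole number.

829

Invert JC69: p = (3/4)(1 − e^(−4d/3)) = 0.75 × (1 − e^(-1.16)) = 0.75 × (1 − 0.313486) = 0.514886.
Expected differing sites = pL ≈ 0.514886 × 1611 = 829.481346 ≈ 829.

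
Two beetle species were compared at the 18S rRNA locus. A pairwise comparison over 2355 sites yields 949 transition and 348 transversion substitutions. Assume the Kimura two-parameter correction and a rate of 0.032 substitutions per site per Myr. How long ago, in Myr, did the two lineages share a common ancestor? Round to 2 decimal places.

25.38

P = 949/2355 ≈ 0.402972 and Q = 348/2355 ≈ 0.147771.
Under the Kimura two-parameter model, d = −½ ln(1 − 2P − Q) − ¼ ln(1 − 2Q).
1 − 2P − Q = 0.046285, giving −½ ln(0.046285) = 1.536469.
1 − 2Q = 0.704458, giving −¼ ln(0.704458) = 0.087582.
d = 1.536469 + 0.087582 = 1.624051.
Under a molecular clock d = 2μt, so t = d/(2μ) = 1.624051 / (2 × 0.032) = 25.38 Myr.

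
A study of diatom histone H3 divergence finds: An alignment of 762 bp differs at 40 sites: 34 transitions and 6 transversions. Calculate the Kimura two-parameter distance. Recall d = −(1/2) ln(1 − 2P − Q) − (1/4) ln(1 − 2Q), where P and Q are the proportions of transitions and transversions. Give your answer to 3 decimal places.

0.055

P = 34/762 ≈ 0.044619 and Q = 6/762 ≈ 0.007874.
Under the Kimura two-parameter model, d = −½ ln(1 − 2P − Q) − ¼ ln(1 − 2Q).
1 − 2P − Q = 0.902888, giving −½ ln(0.902888) = 0.051078.
1 − 2Q = 0.984252, giving −¼ ln(0.984252) = 0.003968.
d = 0.051078 + 0.003968 = 0.055046.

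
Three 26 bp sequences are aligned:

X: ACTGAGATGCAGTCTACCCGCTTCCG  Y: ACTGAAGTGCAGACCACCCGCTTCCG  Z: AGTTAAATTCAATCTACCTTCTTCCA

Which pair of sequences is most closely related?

X–Y: 4/26 differ, p = 0.154, d = 0.172.
X–Z: 8/26 differ, p = 0.308, d = 0.396.
Y–Z: 10/26 differ, p = 0.385, d = 0.539.
The smallest distance is between X and Y.

X and Y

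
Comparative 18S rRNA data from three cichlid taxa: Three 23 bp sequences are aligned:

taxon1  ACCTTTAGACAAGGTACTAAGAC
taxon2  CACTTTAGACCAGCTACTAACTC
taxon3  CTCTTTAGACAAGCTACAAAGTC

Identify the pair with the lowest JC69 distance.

taxon1–taxon2: 6/23 differ, p = 0.261, d = 0.321.
taxon1–taxon3: 5/23 differ, p = 0.217, d = 0.257.
taxon2–taxon3: 4/23 differ, p = 0.174, d = 0.198.
The smallest distance is between taxon2 and taxon3.

taxon2 and taxon3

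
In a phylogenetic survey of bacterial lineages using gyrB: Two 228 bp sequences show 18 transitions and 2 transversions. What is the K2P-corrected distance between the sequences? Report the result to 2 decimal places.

0.10

P = 18/228 ≈ 0.078947 and Q = 2/228 ≈ 0.008772.
Under the Kimura two-parameter model, d = −½ ln(1 − 2P − Q) − ¼ ln(1 − 2Q).
1 − 2P − Q = 0.833334, giving −½ ln(0.833334) = 0.091160.
1 − 2Q = 0.982456, giving −¼ ln(0.982456) = 0.004425.
d = 0.091160 + 0.004425 = 0.095585.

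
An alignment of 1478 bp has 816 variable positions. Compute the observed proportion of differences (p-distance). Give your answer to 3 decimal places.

0.552

p = 816/1478 = 0.552097… ≈ 0.552 (to 3 d.p.).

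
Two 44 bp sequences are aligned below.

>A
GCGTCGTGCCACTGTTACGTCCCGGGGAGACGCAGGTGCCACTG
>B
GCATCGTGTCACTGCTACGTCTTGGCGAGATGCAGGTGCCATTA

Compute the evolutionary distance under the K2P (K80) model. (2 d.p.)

0.26

Of 44 sites, 8 differences are transitions and 1 are transversions, so P = 8/44 ≈ 0.181818 and Q = 1/44 ≈ 0.022727.
Under the Kimura two-parameter model, d = −½ ln(1 − 2P − Q) − ¼ ln(1 − 2Q).
1 − 2P − Q = 0.613637, giving −½ ln(0.613637) = 0.244176.
1 − 2Q = 0.954546, giving −¼ ln(0.954546) = 0.011630.
d = 0.244176 + 0.011630 = 0.255806.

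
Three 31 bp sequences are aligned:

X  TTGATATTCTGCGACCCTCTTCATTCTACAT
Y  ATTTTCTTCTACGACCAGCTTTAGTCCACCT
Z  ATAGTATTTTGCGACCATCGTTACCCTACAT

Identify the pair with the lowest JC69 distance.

X and Z

X–Y: 11/31 differ, p = 0.355, d = 0.481.
X–Z: 9/31 differ, p = 0.290, d = 0.367.
Y–Z: 11/31 differ, p = 0.355, d = 0.481.
The smallest distance is between X and Z.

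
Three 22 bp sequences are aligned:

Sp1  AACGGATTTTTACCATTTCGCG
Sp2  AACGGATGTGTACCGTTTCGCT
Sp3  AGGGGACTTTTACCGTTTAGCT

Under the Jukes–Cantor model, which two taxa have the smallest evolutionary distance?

Sp1–Sp2: 4/22 differ, p = 0.182, d = 0.208.
Sp1–Sp3: 6/22 differ, p = 0.273, d = 0.339.
Sp2–Sp3: 6/22 differ, p = 0.273, d = 0.339.
The smallest distance is between Sp1 and Sp2.

Sp1 and Sp2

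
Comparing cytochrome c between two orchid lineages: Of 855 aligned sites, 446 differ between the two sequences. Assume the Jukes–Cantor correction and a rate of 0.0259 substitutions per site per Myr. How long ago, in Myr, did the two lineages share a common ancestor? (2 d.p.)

17.22

p = 446/855 ≈ 0.521637.
d = −(3/4) ln(1 − 4p/3) = −0.75 ln(1 − 0.695516) = −0.75 ln(0.304484)
  = −0.75 × (-1.189137) = 0.891853 substitutions/site.
Under a molecular clock d = 2μt, so t = d/(2μ) = 0.891853 / (2 × 0.0259) = 17.22 Myr.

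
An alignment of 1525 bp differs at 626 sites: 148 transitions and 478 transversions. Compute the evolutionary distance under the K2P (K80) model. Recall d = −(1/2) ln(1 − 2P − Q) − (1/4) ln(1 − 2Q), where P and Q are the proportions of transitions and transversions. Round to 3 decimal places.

P = 148/1525 ≈ 0.097049 and Q = 478/1525 ≈ 0.313443.
Under the Kimura two-parameter model, d = −½ ln(1 − 2P − Q) − ¼ ln(1 − 2Q).
1 − 2P − Q = 0.492459, giving −½ ln(0.492459) = 0.354172.
1 − 2Q = 0.373114, giving −¼ ln(0.373114) = 0.246468.
d = 0.354172 + 0.246468 = 0.600640.

0.601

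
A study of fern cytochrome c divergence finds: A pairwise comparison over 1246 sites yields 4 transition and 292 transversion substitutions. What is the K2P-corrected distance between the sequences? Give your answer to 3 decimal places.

P = 4/1246 ≈ 0.00321 and Q = 292/1246 ≈ 0.23435.
Under the Kimura two-parameter model, d = −½ ln(1 − 2P − Q) − ¼ ln(1 − 2Q).
1 − 2P − Q = 0.75923, giving −½ ln(0.75923) = 0.137725.
1 − 2Q = 0.5313, giving −¼ ln(0.5313) = 0.158107.
d = 0.137725 + 0.158107 = 0.295832.

0.296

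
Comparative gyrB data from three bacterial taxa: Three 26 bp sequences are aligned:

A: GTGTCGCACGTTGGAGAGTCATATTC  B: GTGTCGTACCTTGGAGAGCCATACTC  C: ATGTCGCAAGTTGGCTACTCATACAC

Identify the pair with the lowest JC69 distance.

A and B

A–B: 4/26 differ, p = 0.154, d = 0.172.
A–C: 7/26 differ, p = 0.269, d = 0.334.
B–C: 9/26 differ, p = 0.346, d = 0.464.
The smallest distance is between A and B.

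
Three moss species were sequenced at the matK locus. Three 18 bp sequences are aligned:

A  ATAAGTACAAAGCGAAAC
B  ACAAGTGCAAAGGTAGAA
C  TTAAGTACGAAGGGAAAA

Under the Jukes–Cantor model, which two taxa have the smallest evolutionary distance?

A and C

A–B: 6/18 differ, p = 0.333, d = 0.441.
A–C: 4/18 differ, p = 0.222, d = 0.264.
B–C: 6/18 differ, p = 0.333, d = 0.441.
The smallest distance is between A and C.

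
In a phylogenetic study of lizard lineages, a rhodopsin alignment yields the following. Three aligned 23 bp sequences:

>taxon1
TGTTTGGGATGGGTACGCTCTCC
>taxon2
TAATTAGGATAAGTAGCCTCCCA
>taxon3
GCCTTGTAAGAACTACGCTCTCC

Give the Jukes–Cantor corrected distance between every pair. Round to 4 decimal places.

taxon1–taxon2: 9/23 sites differ → p ≈ 0.391304, d = −0.75 ln(1 − 0.521739) = 0.553199 ≈ 0.5532.
taxon1–taxon3: 9/23 sites differ → p ≈ 0.391304, d = −0.75 ln(1 − 0.521739) = 0.553199 ≈ 0.5532.
taxon2–taxon3: 12/23 sites differ → p ≈ 0.521739, d = −0.75 ln(1 − 0.695652) = 0.892188 ≈ 0.8922.

d(taxon1,taxon2) = 0.5532, d(taxon1,taxon3) = 0.5532, d(taxon2,taxon3) = 0.8922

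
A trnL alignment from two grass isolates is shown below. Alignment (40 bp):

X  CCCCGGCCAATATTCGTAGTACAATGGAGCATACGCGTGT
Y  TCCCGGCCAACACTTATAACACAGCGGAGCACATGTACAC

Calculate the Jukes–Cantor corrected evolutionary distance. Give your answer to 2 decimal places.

The sequences differ at 16 of 40 sites, so p = 16/40 = 0.4.
d = −(3/4) ln(1 − 4p/3) = −0.75 ln(1 − 0.533333) = −0.75 ln(0.466667)
  = −0.75 × (-0.762139) = 0.571604 substitutions/site.

0.57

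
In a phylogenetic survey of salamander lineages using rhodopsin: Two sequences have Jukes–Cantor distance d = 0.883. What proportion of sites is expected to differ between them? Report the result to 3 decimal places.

0.519

p = (3/4)(1 − e^(−4d/3)) = 0.75 × (1 − e^(-1.177333)) = 0.75 × (1 − 0.308099) = 0.518926.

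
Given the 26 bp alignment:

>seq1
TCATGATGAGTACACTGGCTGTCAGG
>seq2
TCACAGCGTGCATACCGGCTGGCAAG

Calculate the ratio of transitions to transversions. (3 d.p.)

4.000

Transitions are A↔G and C↔T; transversions are all other mismatches.
Transitions: 8. Transversions: 2.
R = 8/2 = 4.000.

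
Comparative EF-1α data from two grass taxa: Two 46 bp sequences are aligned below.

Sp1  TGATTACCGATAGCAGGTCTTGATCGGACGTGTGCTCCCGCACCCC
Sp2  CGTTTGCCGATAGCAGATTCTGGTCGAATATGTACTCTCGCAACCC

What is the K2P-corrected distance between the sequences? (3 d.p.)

0.392

Of 46 sites, 11 differences are transitions and 2 are transversions, so P = 11/46 ≈ 0.23913 and Q = 2/46 ≈ 0.043478.
Under the Kimura two-parameter model, d = −½ ln(1 − 2P − Q) − ¼ ln(1 − 2Q).
1 − 2P − Q = 0.478262, giving −½ ln(0.478262) = 0.368798.
1 − 2Q = 0.913044, giving −¼ ln(0.913044) = 0.022743.
d = 0.368798 + 0.022743 = 0.391541.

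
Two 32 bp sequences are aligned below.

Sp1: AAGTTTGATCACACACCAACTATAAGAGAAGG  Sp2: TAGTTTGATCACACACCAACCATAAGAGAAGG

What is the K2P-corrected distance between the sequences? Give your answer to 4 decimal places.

0.0654

Of 32 sites, 1 differences are transitions and 1 are transversions, so P = 1/32 = 0.03125 and Q = 1/32 = 0.03125.
Under the Kimura two-parameter model, d = −½ ln(1 − 2P − Q) − ¼ ln(1 − 2Q).
1 − 2P − Q = 0.90625, giving −½ ln(0.90625) = 0.049220.
1 − 2Q = 0.9375, giving −¼ ln(0.9375) = 0.016135.
d = 0.049220 + 0.016135 = 0.065355.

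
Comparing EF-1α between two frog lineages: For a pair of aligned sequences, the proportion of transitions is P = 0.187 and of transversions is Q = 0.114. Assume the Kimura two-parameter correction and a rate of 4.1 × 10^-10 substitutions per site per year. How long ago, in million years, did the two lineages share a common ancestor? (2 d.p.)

487.08

Under the Kimura two-parameter model, d = −½ ln(1 − 2P − Q) − ¼ ln(1 − 2Q).
1 − 2P − Q = 0.512, giving −½ ln(0.512) = 0.334715.
1 − 2Q = 0.772, giving −¼ ln(0.772) = 0.064693.
d = 0.334715 + 0.064693 = 0.399408.
Under a molecular clock d = 2μt, so t = d/(2μ) = 0.399408 / (2 × 4.1 × 10^-10) = 487.08 million years.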